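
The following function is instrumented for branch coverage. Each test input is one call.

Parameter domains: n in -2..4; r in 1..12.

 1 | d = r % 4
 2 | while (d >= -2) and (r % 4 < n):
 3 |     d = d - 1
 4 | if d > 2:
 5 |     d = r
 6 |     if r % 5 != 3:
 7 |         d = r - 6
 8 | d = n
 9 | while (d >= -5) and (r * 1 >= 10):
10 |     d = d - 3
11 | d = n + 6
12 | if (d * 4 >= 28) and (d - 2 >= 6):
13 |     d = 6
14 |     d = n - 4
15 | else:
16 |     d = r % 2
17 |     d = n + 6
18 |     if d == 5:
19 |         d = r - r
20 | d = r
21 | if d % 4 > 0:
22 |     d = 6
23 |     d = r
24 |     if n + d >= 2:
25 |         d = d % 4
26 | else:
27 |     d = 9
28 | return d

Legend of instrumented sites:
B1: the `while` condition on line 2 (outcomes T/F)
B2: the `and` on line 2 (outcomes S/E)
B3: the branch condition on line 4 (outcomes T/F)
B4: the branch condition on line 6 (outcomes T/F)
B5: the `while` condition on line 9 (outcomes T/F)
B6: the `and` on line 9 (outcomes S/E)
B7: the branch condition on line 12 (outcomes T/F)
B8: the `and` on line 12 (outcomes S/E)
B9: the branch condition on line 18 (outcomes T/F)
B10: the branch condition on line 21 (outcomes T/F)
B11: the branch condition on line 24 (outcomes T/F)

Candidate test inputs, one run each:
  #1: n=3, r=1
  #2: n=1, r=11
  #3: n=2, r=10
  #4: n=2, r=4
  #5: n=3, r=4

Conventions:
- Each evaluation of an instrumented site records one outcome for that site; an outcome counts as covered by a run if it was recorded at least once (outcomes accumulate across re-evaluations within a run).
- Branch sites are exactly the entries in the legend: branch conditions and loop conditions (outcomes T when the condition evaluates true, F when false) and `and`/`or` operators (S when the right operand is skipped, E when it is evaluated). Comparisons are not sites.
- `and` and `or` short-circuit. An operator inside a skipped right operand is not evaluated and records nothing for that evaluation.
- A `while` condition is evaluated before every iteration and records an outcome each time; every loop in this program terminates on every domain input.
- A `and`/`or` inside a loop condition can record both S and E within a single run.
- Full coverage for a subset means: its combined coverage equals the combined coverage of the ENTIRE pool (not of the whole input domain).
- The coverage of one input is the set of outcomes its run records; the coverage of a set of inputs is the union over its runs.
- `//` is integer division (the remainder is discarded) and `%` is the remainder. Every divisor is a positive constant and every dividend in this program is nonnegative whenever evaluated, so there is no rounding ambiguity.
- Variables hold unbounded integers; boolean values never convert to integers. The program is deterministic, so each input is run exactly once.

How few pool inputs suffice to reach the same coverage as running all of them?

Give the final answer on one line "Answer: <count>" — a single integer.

run #1 (n=3, r=1) runs B2->E, B1->T, B2->E, B1->T, B2->E, B1->T, B2->E, B1->T, B2->S, B1->F, B3->F, B6->E, B5->F, B8->E, ...; records B1=T, B1=F, B2=S, B2=E, B3=F, B5=F, B6=E, B7=T, B8=E, B10=T, B11=T
run #2 (n=1, r=11) runs B2->E, B1->F, B3->T, B4->T, B6->E, B5->T, B6->E, B5->T, B6->E, B5->T, B6->S, B5->F, B8->E, B7->F, ...; records B1=F, B2=E, B3=T, B4=T, B5=T, B5=F, B6=S, B6=E, B7=F, B8=E, B9=F, B10=T, B11=T
run #3 (n=2, r=10) runs B2->E, B1->F, B3->F, B6->E, B5->T, B6->E, B5->T, B6->E, B5->T, B6->S, B5->F, B8->E, B7->T, B10->T, ...; records B1=F, B2=E, B3=F, B5=T, B5=F, B6=S, B6=E, B7=T, B8=E, B10=T, B11=T
run #4 (n=2, r=4) runs B2->E, B1->T, B2->E, B1->T, B2->E, B1->T, B2->S, B1->F, B3->F, B6->E, B5->F, B8->E, B7->T, B10->F; records B1=T, B1=F, B2=S, B2=E, B3=F, B5=F, B6=E, B7=T, B8=E, B10=F
run #5 (n=3, r=4) runs B2->E, B1->T, B2->E, B1->T, B2->E, B1->T, B2->S, B1->F, B3->F, B6->E, B5->F, B8->E, B7->T, B10->F; records B1=T, B1=F, B2=S, B2=E, B3=F, B5=F, B6=E, B7=T, B8=E, B10=F
pool-wide coverage (18 outcomes): B1=T, B1=F, B2=S, B2=E, B3=T, B3=F, B4=T, B5=T, B5=F, B6=S, B6=E, B7=T, B7=F, B8=E, B9=F, B10=T, B10=F, B11=T
every size-1 subset falls short of the 18 outcomes (best: 13/18)
at size 2, {2, 4} reaches all 18 outcomes; every lexicographically earlier size-2 subset fails

Answer: 2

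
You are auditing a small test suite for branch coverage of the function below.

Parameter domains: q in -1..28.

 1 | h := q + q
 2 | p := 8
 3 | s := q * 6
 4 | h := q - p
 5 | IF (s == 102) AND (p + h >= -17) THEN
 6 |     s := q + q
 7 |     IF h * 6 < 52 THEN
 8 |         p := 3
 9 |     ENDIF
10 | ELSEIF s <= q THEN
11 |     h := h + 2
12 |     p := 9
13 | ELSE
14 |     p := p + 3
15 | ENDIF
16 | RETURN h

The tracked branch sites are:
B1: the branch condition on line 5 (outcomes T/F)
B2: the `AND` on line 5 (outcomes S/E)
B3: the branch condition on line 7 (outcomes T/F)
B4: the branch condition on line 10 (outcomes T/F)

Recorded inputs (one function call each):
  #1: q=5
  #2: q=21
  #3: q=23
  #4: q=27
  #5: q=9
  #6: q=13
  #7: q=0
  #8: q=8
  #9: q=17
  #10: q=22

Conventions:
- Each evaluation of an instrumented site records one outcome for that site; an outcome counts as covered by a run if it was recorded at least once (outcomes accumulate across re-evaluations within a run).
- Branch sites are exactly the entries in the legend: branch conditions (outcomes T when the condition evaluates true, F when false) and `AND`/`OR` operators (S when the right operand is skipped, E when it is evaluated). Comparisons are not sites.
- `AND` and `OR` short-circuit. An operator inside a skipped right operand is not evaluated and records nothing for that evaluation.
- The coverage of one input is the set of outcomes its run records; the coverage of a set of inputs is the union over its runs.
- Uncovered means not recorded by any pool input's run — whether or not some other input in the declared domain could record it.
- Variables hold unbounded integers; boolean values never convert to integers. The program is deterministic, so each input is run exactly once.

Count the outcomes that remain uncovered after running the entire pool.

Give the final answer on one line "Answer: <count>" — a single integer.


input #1 (q=5): covers B1=F, B2=S, B4=F
input #2 (q=21): covers B1=F, B2=S, B4=F
input #3 (q=23): covers B1=F, B2=S, B4=F
input #4 (q=27): covers B1=F, B2=S, B4=F
input #5 (q=9): covers B1=F, B2=S, B4=F
input #6 (q=13): covers B1=F, B2=S, B4=F
input #7 (q=0): covers B1=F, B2=S, B4=T
input #8 (q=8): covers B1=F, B2=S, B4=F
input #9 (q=17): covers B1=T, B2=E, B3=F
input #10 (q=22): covers B1=F, B2=S, B4=F
union over the pool: B1=T, B1=F, B2=S, B2=E, B3=F, B4=T, B4=F
uncovered (1 of 8): B3=T
Answer: 1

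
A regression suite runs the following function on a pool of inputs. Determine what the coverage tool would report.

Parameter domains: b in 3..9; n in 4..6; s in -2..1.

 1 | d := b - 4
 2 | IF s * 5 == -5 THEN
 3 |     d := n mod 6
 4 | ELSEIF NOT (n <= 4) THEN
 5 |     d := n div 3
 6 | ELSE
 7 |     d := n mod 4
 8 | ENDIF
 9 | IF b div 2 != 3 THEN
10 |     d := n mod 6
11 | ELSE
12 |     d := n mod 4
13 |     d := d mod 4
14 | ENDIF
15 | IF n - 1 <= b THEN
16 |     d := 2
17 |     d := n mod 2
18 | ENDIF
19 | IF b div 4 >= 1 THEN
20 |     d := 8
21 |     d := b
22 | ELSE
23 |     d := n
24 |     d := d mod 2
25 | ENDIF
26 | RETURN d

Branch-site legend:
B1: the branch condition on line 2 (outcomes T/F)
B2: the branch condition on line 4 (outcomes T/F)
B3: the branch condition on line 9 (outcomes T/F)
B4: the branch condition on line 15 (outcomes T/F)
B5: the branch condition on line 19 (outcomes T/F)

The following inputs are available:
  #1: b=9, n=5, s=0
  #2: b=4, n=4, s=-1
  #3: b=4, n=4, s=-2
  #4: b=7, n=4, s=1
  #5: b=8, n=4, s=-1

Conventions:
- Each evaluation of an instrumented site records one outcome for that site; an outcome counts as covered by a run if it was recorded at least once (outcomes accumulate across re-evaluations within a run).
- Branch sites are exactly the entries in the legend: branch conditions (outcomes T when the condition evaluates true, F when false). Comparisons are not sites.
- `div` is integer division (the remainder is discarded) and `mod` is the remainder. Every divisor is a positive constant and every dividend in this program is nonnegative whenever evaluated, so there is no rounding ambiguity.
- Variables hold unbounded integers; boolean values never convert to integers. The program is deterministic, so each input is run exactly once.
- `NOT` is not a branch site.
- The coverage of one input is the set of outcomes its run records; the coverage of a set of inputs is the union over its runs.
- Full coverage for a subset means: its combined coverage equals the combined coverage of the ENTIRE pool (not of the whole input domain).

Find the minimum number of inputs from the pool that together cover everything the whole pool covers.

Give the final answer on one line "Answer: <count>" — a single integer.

input #1, b=9, n=5, s=0: events B1->F, B2->T, B3->T, B4->T, B5->T; outcomes B1=F, B2=T, B3=T, B4=T, B5=T
input #2, b=4, n=4, s=-1: events B1->T, B3->T, B4->T, B5->T; outcomes B1=T, B3=T, B4=T, B5=T
input #3, b=4, n=4, s=-2: events B1->F, B2->F, B3->T, B4->T, B5->T; outcomes B1=F, B2=F, B3=T, B4=T, B5=T
input #4, b=7, n=4, s=1: events B1->F, B2->F, B3->F, B4->T, B5->T; outcomes B1=F, B2=F, B3=F, B4=T, B5=T
input #5, b=8, n=4, s=-1: events B1->T, B3->T, B4->T, B5->T; outcomes B1=T, B3=T, B4=T, B5=T
union over all inputs: B1=T, B1=F, B2=T, B2=F, B3=T, B3=F, B4=T, B5=T (8 outcomes)
checked all size-1 subsets: none covers 8 outcomes (max 5/8)
checked all size-2 subsets: none covers 8 outcomes (max 7/8)
size 3: inputs {1, 2, 4} cover all 8 outcomes, and no lexicographically smaller subset of this size does

Answer: 3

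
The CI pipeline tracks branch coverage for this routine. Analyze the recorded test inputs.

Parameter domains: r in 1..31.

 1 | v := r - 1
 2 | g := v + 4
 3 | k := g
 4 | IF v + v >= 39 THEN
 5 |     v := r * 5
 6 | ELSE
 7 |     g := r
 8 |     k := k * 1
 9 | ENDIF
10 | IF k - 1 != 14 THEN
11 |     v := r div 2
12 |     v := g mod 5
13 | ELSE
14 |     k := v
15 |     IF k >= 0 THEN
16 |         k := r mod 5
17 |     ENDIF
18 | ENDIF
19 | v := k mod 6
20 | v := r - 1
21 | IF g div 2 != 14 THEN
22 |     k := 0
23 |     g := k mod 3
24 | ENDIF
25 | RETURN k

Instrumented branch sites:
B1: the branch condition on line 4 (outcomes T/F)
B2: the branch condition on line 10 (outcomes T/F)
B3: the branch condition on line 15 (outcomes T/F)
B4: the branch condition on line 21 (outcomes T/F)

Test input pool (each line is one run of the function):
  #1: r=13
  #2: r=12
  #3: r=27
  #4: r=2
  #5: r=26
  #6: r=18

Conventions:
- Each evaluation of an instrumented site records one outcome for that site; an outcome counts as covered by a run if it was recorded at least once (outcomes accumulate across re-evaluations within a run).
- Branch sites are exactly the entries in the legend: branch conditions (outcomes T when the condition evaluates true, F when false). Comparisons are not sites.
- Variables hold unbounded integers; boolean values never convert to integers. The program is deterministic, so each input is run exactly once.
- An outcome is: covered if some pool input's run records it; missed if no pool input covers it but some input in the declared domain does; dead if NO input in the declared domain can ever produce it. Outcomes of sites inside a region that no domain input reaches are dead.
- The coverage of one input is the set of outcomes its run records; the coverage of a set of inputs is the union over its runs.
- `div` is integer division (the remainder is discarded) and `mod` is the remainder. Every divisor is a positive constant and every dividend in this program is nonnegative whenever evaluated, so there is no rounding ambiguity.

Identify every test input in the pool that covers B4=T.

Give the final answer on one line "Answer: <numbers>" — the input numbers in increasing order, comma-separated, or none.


input #1 (r=13): covers B4=T
input #2 (r=12): covers B4=T
input #3 (r=27): covers B4=T
input #4 (r=2): covers B4=T
input #5 (r=26): misses B4=T
input #6 (r=18): covers B4=T
Answer: 1, 2, 3, 4, 6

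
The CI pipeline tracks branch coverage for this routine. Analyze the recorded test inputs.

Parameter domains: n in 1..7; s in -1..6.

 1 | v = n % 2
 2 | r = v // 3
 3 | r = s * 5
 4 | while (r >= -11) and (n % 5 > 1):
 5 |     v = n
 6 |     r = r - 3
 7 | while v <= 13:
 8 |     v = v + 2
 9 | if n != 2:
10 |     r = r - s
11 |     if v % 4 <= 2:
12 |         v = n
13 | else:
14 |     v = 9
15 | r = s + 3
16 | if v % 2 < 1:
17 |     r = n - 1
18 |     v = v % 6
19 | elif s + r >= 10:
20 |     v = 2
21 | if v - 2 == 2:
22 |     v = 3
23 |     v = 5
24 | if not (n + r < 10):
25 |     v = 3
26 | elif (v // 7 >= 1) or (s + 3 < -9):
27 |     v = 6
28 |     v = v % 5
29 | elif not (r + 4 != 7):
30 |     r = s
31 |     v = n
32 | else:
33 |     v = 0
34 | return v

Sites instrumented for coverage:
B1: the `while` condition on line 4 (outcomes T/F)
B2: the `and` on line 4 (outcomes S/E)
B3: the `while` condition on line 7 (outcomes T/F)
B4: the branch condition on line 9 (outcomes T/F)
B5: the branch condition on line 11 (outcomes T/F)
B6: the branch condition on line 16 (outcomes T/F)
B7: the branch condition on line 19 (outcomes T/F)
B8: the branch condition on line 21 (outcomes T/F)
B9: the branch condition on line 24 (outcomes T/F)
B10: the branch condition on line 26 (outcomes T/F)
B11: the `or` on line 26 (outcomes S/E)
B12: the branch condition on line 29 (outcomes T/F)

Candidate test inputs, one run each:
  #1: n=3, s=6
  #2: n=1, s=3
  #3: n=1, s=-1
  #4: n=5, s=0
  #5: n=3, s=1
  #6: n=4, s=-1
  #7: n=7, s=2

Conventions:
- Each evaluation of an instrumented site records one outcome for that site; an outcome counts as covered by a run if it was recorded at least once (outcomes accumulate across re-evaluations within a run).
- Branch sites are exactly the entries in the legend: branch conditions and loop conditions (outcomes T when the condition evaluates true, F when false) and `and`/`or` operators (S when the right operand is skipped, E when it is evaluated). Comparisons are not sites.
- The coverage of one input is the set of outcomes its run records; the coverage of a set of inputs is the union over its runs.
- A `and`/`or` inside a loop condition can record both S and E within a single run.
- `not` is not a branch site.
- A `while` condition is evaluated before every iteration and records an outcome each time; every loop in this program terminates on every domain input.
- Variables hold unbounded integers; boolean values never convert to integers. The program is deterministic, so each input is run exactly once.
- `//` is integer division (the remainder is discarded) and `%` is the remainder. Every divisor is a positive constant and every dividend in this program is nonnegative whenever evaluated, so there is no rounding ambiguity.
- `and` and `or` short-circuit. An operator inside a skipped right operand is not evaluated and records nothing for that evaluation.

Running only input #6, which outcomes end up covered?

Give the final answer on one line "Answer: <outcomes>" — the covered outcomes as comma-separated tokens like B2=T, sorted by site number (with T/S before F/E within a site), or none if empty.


Running input #6 (n=4, s=-1), event by event:
  B2->E, B1->T, B2->E, B1->T, B2->E, B1->T, B2->S, B1->F, B3->T, B3->T
  B3->T, B3->T, B3->T, B3->F, B4->T, B5->T, B6->T, B8->T, B9->F, B11->E
  B10->F, B12->T
as a set, this run covers: B1=T, B1=F, B2=S, B2=E, B3=T, B3=F, B4=T, B5=T, B6=T, B8=T, B9=F, B10=F, B11=E, B12=T
Answer: B1=T, B1=F, B2=S, B2=E, B3=T, B3=F, B4=T, B5=T, B6=T, B8=T, B9=F, B10=F, B11=E, B12=T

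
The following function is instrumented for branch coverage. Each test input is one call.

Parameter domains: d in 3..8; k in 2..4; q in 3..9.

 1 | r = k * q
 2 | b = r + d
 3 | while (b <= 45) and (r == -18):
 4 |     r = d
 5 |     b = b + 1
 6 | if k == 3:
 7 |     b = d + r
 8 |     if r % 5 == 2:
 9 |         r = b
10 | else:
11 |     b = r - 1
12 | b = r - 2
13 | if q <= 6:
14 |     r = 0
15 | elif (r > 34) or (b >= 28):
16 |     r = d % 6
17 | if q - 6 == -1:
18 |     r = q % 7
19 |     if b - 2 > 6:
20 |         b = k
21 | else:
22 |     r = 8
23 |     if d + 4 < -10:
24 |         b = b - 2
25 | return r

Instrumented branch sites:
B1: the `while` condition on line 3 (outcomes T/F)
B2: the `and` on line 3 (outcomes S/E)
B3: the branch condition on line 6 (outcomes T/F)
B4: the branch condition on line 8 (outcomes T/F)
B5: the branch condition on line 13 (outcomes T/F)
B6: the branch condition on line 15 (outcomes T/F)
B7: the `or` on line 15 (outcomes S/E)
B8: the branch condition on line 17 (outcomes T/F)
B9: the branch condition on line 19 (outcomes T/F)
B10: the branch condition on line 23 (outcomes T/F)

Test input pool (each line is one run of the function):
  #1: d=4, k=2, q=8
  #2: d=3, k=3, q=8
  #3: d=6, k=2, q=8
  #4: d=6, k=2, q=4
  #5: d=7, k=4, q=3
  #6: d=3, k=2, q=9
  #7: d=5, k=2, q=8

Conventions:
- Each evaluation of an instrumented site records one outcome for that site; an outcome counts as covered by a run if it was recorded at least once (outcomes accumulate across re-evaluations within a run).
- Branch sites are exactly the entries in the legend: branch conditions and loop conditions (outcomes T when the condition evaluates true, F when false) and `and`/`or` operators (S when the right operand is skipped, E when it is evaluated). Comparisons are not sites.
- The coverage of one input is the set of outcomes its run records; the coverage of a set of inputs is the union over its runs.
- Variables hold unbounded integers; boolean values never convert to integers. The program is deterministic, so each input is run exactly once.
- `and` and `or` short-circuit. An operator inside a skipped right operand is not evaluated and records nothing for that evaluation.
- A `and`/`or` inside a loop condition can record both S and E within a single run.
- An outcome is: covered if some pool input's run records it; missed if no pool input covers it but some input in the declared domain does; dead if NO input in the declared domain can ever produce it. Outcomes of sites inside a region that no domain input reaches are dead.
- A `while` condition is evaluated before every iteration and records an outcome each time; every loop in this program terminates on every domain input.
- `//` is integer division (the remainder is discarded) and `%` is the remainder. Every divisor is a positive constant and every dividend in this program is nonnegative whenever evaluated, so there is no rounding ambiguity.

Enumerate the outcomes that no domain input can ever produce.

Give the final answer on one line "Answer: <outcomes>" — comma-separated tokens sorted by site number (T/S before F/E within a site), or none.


checking every outcome against all 126 domain inputs:
  B1=T: never recorded by any domain input -> dead
  B2=S: never recorded by any domain input -> dead
  B10=T: never recorded by any domain input -> dead
  reachable outcomes have witnesses, e.g. B1=F (e.g. d=3, k=2, q=3), B2=E (e.g. d=3, k=2, q=3), B3=T (e.g. d=3, k=3, q=3), B3=F (e.g. d=3, k=2, q=3)
Answer: B1=T, B2=S, B10=T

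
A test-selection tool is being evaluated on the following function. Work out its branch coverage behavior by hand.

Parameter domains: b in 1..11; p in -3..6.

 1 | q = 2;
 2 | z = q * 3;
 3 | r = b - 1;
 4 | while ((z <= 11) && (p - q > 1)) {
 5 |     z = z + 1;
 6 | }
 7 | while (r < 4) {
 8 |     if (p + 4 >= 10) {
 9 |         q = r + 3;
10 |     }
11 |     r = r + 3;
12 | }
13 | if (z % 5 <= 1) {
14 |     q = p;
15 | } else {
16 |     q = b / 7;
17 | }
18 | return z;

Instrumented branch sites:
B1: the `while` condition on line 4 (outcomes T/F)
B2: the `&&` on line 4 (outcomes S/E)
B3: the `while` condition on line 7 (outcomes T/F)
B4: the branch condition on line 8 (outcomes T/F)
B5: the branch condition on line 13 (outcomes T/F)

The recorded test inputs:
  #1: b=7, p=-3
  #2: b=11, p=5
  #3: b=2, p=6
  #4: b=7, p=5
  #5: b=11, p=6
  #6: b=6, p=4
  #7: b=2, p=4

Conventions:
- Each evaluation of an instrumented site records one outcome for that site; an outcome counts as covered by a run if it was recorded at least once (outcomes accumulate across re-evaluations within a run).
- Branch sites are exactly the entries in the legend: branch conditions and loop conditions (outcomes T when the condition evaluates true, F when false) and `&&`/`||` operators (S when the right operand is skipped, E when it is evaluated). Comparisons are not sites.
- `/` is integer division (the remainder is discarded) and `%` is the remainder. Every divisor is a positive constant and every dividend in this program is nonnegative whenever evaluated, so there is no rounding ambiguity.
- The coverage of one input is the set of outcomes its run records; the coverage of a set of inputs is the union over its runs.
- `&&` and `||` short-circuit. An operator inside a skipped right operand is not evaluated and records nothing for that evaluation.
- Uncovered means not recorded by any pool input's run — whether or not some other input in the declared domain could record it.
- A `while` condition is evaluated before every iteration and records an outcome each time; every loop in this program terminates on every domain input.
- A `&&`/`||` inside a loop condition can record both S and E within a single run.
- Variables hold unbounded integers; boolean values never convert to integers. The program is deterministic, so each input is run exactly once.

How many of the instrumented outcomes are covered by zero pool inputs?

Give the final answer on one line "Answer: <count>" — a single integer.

run #1 (b=7, p=-3) runs B2->E, B1->F, B3->F, B5->T; records B1=F, B2=E, B3=F, B5=T
run #2 (b=11, p=5) runs B2->E, B1->T, B2->E, B1->T, B2->E, B1->T, B2->E, B1->T, B2->E, B1->T, B2->E, B1->T, B2->S, B1->F, ...; records B1=T, B1=F, B2=S, B2=E, B3=F, B5=F
run #3 (b=2, p=6) runs B2->E, B1->T, B2->E, B1->T, B2->E, B1->T, B2->E, B1->T, B2->E, B1->T, B2->E, B1->T, B2->S, B1->F, ...; records B1=T, B1=F, B2=S, B2=E, B3=T, B3=F, B4=T, B5=F
run #4 (b=7, p=5) runs B2->E, B1->T, B2->E, B1->T, B2->E, B1->T, B2->E, B1->T, B2->E, B1->T, B2->E, B1->T, B2->S, B1->F, ...; records B1=T, B1=F, B2=S, B2=E, B3=F, B5=F
run #5 (b=11, p=6) runs B2->E, B1->T, B2->E, B1->T, B2->E, B1->T, B2->E, B1->T, B2->E, B1->T, B2->E, B1->T, B2->S, B1->F, ...; records B1=T, B1=F, B2=S, B2=E, B3=F, B5=F
run #6 (b=6, p=4) runs B2->E, B1->T, B2->E, B1->T, B2->E, B1->T, B2->E, B1->T, B2->E, B1->T, B2->E, B1->T, B2->S, B1->F, ...; records B1=T, B1=F, B2=S, B2=E, B3=F, B5=F
run #7 (b=2, p=4) runs B2->E, B1->T, B2->E, B1->T, B2->E, B1->T, B2->E, B1->T, B2->E, B1->T, B2->E, B1->T, B2->S, B1->F, ...; records B1=T, B1=F, B2=S, B2=E, B3=T, B3=F, B4=F, B5=F
union over the pool: B1=T, B1=F, B2=S, B2=E, B3=T, B3=F, B4=T, B4=F, B5=T, B5=F
uncovered (0 of 10): none

Answer: 0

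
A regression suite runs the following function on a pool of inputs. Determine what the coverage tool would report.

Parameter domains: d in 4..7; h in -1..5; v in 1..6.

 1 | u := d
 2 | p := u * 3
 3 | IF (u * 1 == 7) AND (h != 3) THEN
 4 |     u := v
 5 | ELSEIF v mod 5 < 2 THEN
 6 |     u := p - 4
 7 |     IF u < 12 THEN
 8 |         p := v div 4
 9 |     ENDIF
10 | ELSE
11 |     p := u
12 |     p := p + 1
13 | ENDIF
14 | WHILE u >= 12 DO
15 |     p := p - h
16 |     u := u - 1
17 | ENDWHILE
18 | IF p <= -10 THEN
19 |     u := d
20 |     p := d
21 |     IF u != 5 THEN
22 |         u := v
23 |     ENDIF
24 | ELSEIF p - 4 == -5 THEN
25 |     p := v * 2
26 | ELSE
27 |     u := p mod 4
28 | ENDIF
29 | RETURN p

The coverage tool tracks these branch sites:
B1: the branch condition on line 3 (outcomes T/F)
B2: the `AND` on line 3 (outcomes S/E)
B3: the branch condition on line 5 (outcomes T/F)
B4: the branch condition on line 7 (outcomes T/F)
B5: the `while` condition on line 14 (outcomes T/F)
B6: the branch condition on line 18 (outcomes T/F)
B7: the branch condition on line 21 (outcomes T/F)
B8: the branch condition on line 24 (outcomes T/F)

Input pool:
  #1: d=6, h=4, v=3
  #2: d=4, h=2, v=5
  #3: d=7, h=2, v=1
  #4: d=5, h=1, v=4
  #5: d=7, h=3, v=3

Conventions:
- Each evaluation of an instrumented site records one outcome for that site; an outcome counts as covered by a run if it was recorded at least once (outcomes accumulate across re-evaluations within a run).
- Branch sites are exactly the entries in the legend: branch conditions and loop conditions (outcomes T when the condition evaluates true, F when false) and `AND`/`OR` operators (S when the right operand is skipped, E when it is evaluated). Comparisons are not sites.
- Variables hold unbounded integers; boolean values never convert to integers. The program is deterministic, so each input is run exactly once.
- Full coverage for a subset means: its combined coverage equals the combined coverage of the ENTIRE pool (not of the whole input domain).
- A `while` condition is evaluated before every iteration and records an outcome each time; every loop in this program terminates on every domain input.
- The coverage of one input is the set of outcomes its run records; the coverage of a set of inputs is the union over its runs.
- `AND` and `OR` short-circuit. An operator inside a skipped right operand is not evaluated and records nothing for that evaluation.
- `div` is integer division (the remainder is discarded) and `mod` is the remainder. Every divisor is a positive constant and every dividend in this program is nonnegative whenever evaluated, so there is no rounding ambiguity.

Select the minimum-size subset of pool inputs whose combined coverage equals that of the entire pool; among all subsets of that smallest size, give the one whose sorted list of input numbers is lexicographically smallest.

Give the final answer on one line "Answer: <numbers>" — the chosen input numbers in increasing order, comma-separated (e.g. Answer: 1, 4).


test 1 (d=6, h=4, v=3) hits B1=F, B2=S, B3=F, B5=F, B6=F, B8=F
test 2 (d=4, h=2, v=5) hits B1=F, B2=S, B3=T, B4=T, B5=F, B6=F, B8=F
test 3 (d=7, h=2, v=1) hits B1=T, B2=E, B5=F, B6=F, B8=F
test 4 (d=5, h=1, v=4) hits B1=F, B2=S, B3=F, B5=F, B6=F, B8=F
test 5 (d=7, h=3, v=3) hits B1=F, B2=E, B3=F, B5=F, B6=F, B8=F
pool-wide coverage (10 outcomes): B1=T, B1=F, B2=S, B2=E, B3=T, B3=F, B4=T, B5=F, B6=F, B8=F
checked all size-1 subsets: none covers 10 outcomes (max 7/10)
checked all size-2 subsets: none covers 10 outcomes (max 9/10)
at size 3, {1, 2, 3} reaches all 10 outcomes; every lexicographically earlier size-3 subset fails
Answer: 1, 2, 3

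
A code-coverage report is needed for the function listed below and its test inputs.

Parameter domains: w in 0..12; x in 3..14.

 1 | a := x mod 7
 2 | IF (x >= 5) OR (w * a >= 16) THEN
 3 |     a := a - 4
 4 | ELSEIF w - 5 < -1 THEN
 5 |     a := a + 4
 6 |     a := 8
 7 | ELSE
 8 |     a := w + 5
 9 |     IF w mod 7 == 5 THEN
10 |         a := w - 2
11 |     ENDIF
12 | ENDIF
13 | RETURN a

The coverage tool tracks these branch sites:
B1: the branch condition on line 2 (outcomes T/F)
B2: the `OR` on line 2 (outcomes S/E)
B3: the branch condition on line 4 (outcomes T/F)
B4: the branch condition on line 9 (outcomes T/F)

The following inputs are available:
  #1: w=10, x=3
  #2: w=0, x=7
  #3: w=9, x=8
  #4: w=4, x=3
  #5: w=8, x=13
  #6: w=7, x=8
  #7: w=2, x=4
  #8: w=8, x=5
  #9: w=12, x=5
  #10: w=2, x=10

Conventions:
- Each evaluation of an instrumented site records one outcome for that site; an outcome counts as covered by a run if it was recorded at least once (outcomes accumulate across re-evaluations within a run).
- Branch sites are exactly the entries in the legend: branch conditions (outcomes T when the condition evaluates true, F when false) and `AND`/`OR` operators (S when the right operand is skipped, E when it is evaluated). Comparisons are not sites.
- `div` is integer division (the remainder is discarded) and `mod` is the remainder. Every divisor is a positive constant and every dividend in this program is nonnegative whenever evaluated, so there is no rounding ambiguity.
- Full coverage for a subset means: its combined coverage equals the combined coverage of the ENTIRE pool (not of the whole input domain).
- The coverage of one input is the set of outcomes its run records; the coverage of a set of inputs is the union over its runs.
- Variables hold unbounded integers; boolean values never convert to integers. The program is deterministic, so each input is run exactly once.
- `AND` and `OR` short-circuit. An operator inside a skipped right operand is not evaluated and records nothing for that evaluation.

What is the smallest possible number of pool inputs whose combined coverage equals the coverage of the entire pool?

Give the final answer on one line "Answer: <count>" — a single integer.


test 1 (w=10, x=3) fires B2->E, B1->T; hits B1=T, B2=E
test 2 (w=0, x=7) fires B2->S, B1->T; hits B1=T, B2=S
test 3 (w=9, x=8) fires B2->S, B1->T; hits B1=T, B2=S
test 4 (w=4, x=3) fires B2->E, B1->F, B3->F, B4->F; hits B1=F, B2=E, B3=F, B4=F
test 5 (w=8, x=13) fires B2->S, B1->T; hits B1=T, B2=S
test 6 (w=7, x=8) fires B2->S, B1->T; hits B1=T, B2=S
test 7 (w=2, x=4) fires B2->E, B1->F, B3->T; hits B1=F, B2=E, B3=T
test 8 (w=8, x=5) fires B2->S, B1->T; hits B1=T, B2=S
test 9 (w=12, x=5) fires B2->S, B1->T; hits B1=T, B2=S
test 10 (w=2, x=10) fires B2->S, B1->T; hits B1=T, B2=S
together the pool reaches 7 outcomes: B1=T, B1=F, B2=S, B2=E, B3=T, B3=F, B4=F
checked all size-1 subsets: none covers 7 outcomes (max 4/7)
checked all size-2 subsets: none covers 7 outcomes (max 6/7)
size 3: inputs {2, 4, 7} cover all 7 outcomes, and no lexicographically smaller subset of this size does
Answer: 3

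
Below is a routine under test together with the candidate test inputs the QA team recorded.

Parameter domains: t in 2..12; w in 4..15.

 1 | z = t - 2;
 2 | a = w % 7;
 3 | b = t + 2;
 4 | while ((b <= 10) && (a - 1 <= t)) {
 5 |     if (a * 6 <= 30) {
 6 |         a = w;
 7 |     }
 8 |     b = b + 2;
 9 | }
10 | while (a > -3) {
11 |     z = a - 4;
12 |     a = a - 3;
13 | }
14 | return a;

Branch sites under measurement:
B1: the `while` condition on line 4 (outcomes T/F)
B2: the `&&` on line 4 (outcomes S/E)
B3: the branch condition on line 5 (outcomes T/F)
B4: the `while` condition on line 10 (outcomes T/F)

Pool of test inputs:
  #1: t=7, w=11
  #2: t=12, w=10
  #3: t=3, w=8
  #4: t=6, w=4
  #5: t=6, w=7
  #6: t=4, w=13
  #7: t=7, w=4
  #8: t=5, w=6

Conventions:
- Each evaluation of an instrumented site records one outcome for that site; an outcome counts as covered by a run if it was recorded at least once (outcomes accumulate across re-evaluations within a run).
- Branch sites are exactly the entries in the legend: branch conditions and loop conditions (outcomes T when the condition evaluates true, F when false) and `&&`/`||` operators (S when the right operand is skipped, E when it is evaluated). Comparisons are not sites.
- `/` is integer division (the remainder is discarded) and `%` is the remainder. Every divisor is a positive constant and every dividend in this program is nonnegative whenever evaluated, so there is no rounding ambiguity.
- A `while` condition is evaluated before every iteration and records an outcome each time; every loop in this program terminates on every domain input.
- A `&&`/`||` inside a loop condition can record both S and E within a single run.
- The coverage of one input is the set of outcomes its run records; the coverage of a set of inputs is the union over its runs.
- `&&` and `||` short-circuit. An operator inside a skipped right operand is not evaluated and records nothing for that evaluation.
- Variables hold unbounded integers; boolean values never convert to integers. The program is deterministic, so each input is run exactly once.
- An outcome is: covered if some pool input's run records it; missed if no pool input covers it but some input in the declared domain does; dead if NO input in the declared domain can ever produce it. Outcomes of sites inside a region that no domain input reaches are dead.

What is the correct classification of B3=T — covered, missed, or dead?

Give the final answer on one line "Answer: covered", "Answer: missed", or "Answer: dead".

B3=T is recorded by pool input(s) 1, 3, 4, 5, 7 -> covered

Answer: covered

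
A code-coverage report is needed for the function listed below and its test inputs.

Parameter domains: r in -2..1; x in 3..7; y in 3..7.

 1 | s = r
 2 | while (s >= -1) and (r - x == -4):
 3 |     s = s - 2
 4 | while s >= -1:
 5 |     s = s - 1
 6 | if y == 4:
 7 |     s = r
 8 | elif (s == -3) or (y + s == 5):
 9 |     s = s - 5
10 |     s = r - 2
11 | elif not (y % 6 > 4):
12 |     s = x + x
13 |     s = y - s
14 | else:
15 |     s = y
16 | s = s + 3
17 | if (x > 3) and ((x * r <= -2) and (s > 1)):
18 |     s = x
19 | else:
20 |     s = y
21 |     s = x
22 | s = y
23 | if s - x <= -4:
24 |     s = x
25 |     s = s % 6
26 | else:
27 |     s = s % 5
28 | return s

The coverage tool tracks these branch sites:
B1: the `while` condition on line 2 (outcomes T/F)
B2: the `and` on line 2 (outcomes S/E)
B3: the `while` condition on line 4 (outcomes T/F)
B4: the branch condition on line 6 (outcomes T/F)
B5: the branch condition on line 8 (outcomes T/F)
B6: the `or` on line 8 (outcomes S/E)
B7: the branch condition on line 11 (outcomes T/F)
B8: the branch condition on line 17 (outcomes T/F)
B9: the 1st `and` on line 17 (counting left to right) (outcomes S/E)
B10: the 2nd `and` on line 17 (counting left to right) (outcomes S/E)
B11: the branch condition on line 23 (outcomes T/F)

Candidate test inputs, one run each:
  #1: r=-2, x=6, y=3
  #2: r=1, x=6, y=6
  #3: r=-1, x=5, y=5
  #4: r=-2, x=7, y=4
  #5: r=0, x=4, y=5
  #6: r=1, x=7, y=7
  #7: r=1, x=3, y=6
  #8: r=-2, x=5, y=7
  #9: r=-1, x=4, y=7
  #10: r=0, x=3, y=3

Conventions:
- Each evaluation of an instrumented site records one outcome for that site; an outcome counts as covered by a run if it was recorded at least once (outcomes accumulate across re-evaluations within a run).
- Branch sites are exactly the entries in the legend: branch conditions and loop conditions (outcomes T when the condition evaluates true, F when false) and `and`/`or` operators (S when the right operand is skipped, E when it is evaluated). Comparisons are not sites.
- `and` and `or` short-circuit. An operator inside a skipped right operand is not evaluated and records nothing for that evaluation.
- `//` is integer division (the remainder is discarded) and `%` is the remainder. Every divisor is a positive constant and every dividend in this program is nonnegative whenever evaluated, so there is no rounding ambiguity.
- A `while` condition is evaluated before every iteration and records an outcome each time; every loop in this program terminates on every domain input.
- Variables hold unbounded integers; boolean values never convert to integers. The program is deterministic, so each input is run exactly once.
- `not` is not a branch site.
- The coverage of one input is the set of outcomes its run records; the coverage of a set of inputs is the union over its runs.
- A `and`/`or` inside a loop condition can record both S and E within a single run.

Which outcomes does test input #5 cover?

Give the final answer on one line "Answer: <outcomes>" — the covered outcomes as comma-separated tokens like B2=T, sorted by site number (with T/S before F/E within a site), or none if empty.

Simulating input #5 (r=0, x=4, y=5) step by step:
  B2->E, B1->T, B2->S, B1->F, B3->F, B4->F, B6->E, B5->F, B7->F, B9->E
  B10->S, B8->F, B11->F
collecting distinct outcomes: B1=T, B1=F, B2=S, B2=E, B3=F, B4=F, B5=F, B6=E, B7=F, B8=F, B9=E, B10=S, B11=F

Answer: B1=T, B1=F, B2=S, B2=E, B3=F, B4=F, B5=F, B6=E, B7=F, B8=F, B9=E, B10=S, B11=F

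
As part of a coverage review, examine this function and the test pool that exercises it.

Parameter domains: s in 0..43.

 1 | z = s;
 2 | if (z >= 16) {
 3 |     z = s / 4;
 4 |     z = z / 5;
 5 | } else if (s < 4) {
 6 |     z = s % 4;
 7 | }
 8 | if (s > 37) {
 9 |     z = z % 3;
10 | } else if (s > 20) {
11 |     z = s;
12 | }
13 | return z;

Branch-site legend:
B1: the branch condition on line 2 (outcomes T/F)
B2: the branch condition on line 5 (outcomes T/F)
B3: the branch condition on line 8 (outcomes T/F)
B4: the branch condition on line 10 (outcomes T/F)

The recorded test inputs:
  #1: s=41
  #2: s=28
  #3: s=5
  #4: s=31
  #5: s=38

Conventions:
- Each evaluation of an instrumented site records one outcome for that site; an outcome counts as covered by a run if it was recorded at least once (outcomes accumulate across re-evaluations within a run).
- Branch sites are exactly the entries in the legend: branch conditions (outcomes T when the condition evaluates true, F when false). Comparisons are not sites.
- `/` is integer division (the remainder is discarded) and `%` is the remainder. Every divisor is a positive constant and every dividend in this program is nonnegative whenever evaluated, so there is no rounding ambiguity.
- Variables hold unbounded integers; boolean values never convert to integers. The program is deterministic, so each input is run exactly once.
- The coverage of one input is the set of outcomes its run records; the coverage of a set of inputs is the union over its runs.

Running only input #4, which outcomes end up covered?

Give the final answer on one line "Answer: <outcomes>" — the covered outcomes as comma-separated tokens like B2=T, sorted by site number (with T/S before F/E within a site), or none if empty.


Tracing the run of input #4 (s=31):
  B1->T, B3->F, B4->T
distinct outcomes covered: B1=T, B3=F, B4=T
Answer: B1=T, B3=F, B4=T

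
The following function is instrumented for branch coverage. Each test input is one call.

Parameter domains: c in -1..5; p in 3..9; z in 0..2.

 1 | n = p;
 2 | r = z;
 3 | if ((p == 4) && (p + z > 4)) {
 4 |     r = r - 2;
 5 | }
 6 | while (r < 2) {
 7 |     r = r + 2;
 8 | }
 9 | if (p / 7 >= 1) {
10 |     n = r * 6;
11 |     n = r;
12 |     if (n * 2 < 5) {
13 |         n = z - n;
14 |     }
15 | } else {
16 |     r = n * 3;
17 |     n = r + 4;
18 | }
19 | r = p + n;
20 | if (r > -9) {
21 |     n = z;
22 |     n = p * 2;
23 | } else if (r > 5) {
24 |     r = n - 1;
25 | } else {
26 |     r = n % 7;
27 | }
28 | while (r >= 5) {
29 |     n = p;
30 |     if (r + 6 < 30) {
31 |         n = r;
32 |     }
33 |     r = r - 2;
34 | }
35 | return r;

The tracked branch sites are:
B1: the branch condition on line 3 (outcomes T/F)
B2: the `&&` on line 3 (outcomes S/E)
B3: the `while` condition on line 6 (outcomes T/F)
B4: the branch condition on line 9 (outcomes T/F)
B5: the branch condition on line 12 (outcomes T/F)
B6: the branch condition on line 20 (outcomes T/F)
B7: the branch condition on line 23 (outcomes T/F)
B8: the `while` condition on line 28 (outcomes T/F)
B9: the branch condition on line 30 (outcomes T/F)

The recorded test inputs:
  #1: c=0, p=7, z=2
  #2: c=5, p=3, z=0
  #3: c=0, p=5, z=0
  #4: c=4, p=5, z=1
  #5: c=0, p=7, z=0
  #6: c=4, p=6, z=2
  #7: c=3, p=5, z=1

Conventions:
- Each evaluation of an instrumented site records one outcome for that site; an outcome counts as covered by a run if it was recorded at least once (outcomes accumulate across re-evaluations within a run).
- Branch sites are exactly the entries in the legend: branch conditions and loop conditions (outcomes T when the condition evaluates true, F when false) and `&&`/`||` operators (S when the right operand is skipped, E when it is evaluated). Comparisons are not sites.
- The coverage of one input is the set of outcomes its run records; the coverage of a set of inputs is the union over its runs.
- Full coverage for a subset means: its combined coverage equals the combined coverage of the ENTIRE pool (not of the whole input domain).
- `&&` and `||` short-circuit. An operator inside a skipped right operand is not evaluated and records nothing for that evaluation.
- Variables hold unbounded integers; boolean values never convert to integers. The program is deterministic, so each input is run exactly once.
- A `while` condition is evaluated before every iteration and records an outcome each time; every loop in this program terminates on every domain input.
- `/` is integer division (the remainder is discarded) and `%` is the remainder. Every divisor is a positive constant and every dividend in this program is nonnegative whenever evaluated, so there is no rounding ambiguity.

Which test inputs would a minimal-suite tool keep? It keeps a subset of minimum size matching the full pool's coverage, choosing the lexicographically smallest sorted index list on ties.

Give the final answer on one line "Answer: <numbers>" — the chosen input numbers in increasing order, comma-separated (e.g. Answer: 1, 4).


input #1, c=0, p=7, z=2: events B2->S, B1->F, B3->F, B4->T, B5->T, B6->T, B8->T, B9->T, B8->T, B9->T, B8->F; outcomes B1=F, B2=S, B3=F, B4=T, B5=T, B6=T, B8=T, B8=F, B9=T
input #2, c=5, p=3, z=0: events B2->S, B1->F, B3->T, B3->F, B4->F, B6->T, B8->T, B9->T, B8->T, B9->T, B8->T, B9->T, B8->T, B9->T, ...; outcomes B1=F, B2=S, B3=T, B3=F, B4=F, B6=T, B8=T, B8=F, B9=T
input #3, c=0, p=5, z=0: events B2->S, B1->F, B3->T, B3->F, B4->F, B6->T, B8->T, B9->F, B8->T, B9->T, B8->T, B9->T, B8->T, B9->T, ...; outcomes B1=F, B2=S, B3=T, B3=F, B4=F, B6=T, B8=T, B8=F, B9=T, B9=F
input #4, c=4, p=5, z=1: events B2->S, B1->F, B3->T, B3->F, B4->F, B6->T, B8->T, B9->F, B8->T, B9->T, B8->T, B9->T, B8->T, B9->T, ...; outcomes B1=F, B2=S, B3=T, B3=F, B4=F, B6=T, B8=T, B8=F, B9=T, B9=F
input #5, c=0, p=7, z=0: events B2->S, B1->F, B3->T, B3->F, B4->T, B5->T, B6->T, B8->T, B9->T, B8->F; outcomes B1=F, B2=S, B3=T, B3=F, B4=T, B5=T, B6=T, B8=T, B8=F, B9=T
input #6, c=4, p=6, z=2: events B2->S, B1->F, B3->F, B4->F, B6->T, B8->T, B9->F, B8->T, B9->F, B8->T, B9->F, B8->T, B9->T, B8->T, ...; outcomes B1=F, B2=S, B3=F, B4=F, B6=T, B8=T, B8=F, B9=T, B9=F
input #7, c=3, p=5, z=1: events B2->S, B1->F, B3->T, B3->F, B4->F, B6->T, B8->T, B9->F, B8->T, B9->T, B8->T, B9->T, B8->T, B9->T, ...; outcomes B1=F, B2=S, B3=T, B3=F, B4=F, B6=T, B8=T, B8=F, B9=T, B9=F
pool-wide coverage (12 outcomes): B1=F, B2=S, B3=T, B3=F, B4=T, B4=F, B5=T, B6=T, B8=T, B8=F, B9=T, B9=F
every size-1 subset falls short of the 12 outcomes (best: 10/12)
size 2: inputs {1, 3} cover all 12 outcomes, and no lexicographically smaller subset of this size does
Answer: 1, 3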